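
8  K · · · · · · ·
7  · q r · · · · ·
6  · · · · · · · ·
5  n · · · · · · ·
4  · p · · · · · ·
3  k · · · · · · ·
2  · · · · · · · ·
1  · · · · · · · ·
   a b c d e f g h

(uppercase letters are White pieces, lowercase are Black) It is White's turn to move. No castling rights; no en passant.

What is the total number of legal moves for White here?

0

White to move; king on a8.
In check: yes, from the black queen on b7.
Legal moves: none.
Count: 0.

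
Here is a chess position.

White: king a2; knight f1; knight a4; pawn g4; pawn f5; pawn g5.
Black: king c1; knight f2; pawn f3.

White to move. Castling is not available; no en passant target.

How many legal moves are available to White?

13

White to move; king on a2.
In check: no.
Legal moves: Nb6, Nc5, Nc3, Nb2, Kb3, Ka3, Ka1, Ng3, Ne3, Nh2, Nd2, g6, f6.
Count: 13.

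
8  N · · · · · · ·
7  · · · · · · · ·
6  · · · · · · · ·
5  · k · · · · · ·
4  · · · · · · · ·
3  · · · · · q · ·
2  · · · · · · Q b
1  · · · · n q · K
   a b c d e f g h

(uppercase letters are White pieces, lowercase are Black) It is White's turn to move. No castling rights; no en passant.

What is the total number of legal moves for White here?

1

White to move; king on h1.
In check: yes, from the black queen on f1.
Legal moves: Kxh2.
Count: 1.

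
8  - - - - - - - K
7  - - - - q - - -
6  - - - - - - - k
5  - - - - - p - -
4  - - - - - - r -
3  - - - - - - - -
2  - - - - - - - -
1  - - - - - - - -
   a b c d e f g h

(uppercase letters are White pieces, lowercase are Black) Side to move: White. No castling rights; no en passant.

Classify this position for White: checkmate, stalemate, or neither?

stalemate

White to move; white king on h8.
In check: no.
King squares — g7: attacked by Rg4; h7: attacked by Kh6; g8: attacked by Rg4.
Legal moves for White: none.
Not in check and no legal moves → stalemate.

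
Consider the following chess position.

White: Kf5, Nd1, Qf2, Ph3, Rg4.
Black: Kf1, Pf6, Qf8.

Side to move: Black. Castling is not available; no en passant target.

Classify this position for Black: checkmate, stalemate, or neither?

checkmate

Black to move; black king on f1.
In check: yes, from the white queen on f2.
King squares — e1: attacked by Qf2; g1: attacked by Qf2; e2: attacked by Qf2; f2: attacked by Nd1; g2: attacked by Qf2.
Legal moves for Black: none.
In check with no legal moves → checkmate.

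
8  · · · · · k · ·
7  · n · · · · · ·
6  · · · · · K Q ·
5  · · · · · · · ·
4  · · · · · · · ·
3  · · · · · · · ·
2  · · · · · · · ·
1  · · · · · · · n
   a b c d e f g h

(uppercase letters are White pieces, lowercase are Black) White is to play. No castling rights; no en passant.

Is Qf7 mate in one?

yes

After Qf7: black king on f8; in check: yes, from the white queen on f7.
King squares — e7: attacked by Kf6; f7: attacked by Kf6; g7: attacked by Kf6; e8: attacked by Qf7; g8: attacked by Qf7.
Black has no legal moves → checkmate.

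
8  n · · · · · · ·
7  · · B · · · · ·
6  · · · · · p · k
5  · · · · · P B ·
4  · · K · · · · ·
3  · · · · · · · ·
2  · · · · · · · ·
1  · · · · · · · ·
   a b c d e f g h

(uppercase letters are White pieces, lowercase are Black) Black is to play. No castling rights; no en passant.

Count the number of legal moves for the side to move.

Black to move; king on h6.
In check: yes, from the white bishop on g5.
Legal moves: Kh7, Kg7, Kh5, Kxg5, fxg5.
Count: 5.

5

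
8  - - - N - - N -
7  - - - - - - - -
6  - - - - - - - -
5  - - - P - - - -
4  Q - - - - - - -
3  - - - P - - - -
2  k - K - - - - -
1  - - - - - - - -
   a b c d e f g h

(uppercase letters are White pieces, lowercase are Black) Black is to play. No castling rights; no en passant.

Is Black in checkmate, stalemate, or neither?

Black to move; black king on a2.
In check: yes, from the white queen on a4.
King squares — a1: attacked by Qa4; b1: attacked by Kc2; b2: attacked by Kc2; a3: attacked by Qa4; b3: attacked by Kc2.
Legal moves for Black: none.
In check with no legal moves → checkmate.

checkmate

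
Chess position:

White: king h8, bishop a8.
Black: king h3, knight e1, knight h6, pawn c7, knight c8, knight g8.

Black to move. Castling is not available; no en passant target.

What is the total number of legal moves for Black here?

19

Black to move; king on h3.
In check: no.
Legal moves: Nge7, Nf6, Nce7, Na7, Nd6, Nb6, Nf7+, Nf5, Ng4, Kh4, Kg4, Kg3, Kh2, Nf3, Nd3, Ng2, Nc2, c6, c5.
Count: 19.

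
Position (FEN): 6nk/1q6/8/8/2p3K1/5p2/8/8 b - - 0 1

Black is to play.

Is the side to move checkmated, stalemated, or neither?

Black to move; black king on h8.
In check: no.
Legal moves for Black include: Kh7, Kg7, Ne7, Nh6+, Nf6+, Qc8+, Qb8, Qa8, Qh7, Qg7+, Qf7, Qe7, Qd7+, Qc7, Qa7, Qc6, Qb6, Qa6, ... (list truncated; more exist).
Black has legal moves and is not in check → neither.

neither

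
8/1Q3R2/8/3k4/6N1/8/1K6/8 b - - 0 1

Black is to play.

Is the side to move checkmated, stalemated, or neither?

neither

Black to move; black king on d5.
In check: yes, from the white queen on b7.
King squares — c4: available; d4: available; e4: attacked by Qb7; c5: available; e5: attacked by Ng4; c6: attacked by Qb7; d6: available; e6: available.
Legal moves for Black: Ke6, Kd6, Kc5, Kd4, Kc4.
Black is in check but has 5 legal moves → neither.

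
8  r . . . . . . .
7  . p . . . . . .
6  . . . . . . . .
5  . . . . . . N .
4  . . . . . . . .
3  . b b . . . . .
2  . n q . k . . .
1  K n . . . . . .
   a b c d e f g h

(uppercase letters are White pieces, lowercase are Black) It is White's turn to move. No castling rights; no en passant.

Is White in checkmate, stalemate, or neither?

checkmate

White to move; white king on a1.
In check: yes, from the black rook on a8.
King squares — b1: attacked by Qc2; a2: attacked by Bb3; b2: attacked by Qc2.
Legal moves for White: none.
In check with no legal moves → checkmate.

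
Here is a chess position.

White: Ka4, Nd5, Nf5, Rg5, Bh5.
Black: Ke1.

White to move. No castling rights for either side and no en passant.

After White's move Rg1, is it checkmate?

After Rg1: black king on e1; in check: yes, from the white rook on g1.
Black has 2 legal replies: Kf2, Kd2.
In check but a legal move exists → not checkmate.

no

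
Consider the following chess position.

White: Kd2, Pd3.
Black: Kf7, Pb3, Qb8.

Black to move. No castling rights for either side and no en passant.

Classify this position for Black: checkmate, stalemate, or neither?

neither

Black to move; black king on f7.
In check: no.
Legal moves for Black include: Qh8, Qg8, Qf8, Qe8, Qd8, Qc8, Qa8, Qc7, Qb7, Qa7, Qd6, Qb6, Qe5, Qb5, Qf4+, Qb4+, Qg3, Qh2+, ... (list truncated; more exist).
Black has legal moves and is not in check → neither.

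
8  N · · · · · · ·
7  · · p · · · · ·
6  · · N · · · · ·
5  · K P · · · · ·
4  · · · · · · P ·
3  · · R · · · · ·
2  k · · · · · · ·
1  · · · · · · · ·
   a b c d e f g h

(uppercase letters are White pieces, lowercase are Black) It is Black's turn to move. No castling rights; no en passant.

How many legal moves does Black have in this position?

Black to move; king on a2.
In check: no.
Legal moves: Kb2, Kb1, Ka1.
Count: 3.

3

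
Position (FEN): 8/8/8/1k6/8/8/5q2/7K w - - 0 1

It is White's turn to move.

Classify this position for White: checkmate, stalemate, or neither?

White to move; white king on h1.
In check: no.
King squares — g1: attacked by Qf2; g2: attacked by Qf2; h2: attacked by Qf2.
Legal moves for White: none.
Not in check and no legal moves → stalemate.

stalemate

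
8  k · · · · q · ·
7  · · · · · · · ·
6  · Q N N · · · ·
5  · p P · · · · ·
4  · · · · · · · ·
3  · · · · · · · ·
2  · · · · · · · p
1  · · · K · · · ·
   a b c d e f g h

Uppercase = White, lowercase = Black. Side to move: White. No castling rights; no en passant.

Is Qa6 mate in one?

After Qa6: black king on a8; in check: yes, from the white queen on a6.
King squares — a7: attacked by Qa6; b7: attacked by Qa6; b8: attacked by Nc6.
Black has no legal moves → checkmate.

yes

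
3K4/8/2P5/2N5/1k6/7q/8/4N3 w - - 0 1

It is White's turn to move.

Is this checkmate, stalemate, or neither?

neither

White to move; white king on d8.
In check: no.
Legal moves for White: Ke8, Ke7, Kc7, Nd7, Nb7, Ne6, Na6+, Ne4, Na4, Ncd3+, Nb3, Nf3, Ned3+, Ng2, Nc2+, c7.
White has 16 legal moves and is not in check → neither.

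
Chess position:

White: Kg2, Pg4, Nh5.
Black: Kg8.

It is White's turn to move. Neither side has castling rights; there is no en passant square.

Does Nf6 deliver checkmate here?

After Nf6: black king on g8; in check: yes, from the white knight on f6.
Black has 4 legal replies: Kh8, Kf8, Kg7, Kf7.
In check but a legal move exists → not checkmate.

no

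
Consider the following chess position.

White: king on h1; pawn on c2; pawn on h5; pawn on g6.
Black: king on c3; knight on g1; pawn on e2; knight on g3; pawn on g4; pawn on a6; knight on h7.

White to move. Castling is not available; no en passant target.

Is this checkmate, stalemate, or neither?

neither

White to move; white king on h1.
In check: yes, from the black knight on g3.
Legal moves for White: Kh2, Kg2, Kxg1.
White is in check but has 3 legal moves → neither.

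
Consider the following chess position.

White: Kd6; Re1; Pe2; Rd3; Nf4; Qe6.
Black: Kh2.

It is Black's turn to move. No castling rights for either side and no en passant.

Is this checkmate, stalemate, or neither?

Black to move; black king on h2.
In check: no.
King squares — g1: attacked by Re1; h1: attacked by Re1; g2: attacked by Nf4; g3: attacked by Rd3; h3: attacked by Rd3.
Legal moves for Black: none.
Not in check and no legal moves → stalemate.

stalemate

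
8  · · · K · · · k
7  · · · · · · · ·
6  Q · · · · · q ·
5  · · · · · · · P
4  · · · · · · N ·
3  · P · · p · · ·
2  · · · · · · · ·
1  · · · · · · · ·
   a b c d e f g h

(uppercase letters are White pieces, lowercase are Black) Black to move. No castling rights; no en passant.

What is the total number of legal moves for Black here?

Black to move; king on h8.
In check: no.
Legal moves: Kg8, Kh7, Kg7, Qg8+, Qe8+, Qh7, Qg7, Qf7, Qh6, Qf6+, Qe6, Qd6+, Qc6, Qb6+, Qxa6, Qxh5, Qg5+, Qf5, Qxg4, Qe4, Qd3+, Qc2, Qb1, e2.
Count: 24.

24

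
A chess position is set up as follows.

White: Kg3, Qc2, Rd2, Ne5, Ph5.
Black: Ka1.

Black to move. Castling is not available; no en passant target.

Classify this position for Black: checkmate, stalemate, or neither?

stalemate

Black to move; black king on a1.
In check: no.
King squares — b1: attacked by Qc2; a2: attacked by Qc2; b2: attacked by Qc2.
Legal moves for Black: none.
Not in check and no legal moves → stalemate.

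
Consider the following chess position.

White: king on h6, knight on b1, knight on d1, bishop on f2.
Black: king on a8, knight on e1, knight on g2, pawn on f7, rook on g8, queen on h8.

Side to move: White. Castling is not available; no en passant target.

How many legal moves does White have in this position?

0

White to move; king on h6.
In check: yes, from the black queen on h8.
Legal moves: none.
Count: 0.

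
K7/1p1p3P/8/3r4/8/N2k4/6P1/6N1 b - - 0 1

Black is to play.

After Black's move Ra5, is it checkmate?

no

After Ra5: white king on a8; in check: yes, from the black rook on a5.
White has 2 legal replies: Kb8, Kxb7.
In check but a legal move exists → not checkmate.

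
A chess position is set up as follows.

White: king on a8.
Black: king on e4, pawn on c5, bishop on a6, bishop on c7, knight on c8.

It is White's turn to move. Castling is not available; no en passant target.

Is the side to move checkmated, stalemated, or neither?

stalemate

White to move; white king on a8.
In check: no.
King squares — a7: attacked by Nc8; b7: attacked by Ba6; b8: attacked by Bc7.
Legal moves for White: none.
Not in check and no legal moves → stalemate.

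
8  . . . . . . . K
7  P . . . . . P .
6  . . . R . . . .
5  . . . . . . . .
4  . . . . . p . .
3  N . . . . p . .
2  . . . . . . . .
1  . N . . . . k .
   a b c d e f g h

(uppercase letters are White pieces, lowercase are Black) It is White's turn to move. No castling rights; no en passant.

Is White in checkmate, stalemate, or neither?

White to move; white king on h8.
In check: no.
Legal moves for White include: Kg8, Kh7, Rd8, Rd7, Rh6, Rg6+, Rf6, Re6, Rc6, Rb6, Ra6, Rd5, Rd4, Rd3, Rd2, Rd1+, Nb5, Nc4, ... (list truncated; more exist).
White has legal moves and is not in check → neither.

neither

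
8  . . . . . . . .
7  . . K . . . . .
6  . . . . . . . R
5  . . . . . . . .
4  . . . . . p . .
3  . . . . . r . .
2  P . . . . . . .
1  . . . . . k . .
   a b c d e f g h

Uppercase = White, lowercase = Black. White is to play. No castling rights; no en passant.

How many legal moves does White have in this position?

24

White to move; king on c7.
In check: no.
Legal moves: Kd8, Kc8, Kb8, Kd7, Kb7, Kd6, Kc6, Kb6, Rh8, Rh7, Rg6, Rf6, Re6, Rd6, Rc6, Rb6, Ra6, Rh5, Rh4, Rh3, Rh2, Rh1+, a3, a4.
Count: 24.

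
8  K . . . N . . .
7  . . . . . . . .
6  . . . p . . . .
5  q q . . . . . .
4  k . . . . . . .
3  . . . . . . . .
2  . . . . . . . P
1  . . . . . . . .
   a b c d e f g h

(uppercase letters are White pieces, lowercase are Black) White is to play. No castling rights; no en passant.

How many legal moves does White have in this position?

White to move; king on a8.
In check: yes, from the black queen on a5.
Legal moves: none.
Count: 0.

0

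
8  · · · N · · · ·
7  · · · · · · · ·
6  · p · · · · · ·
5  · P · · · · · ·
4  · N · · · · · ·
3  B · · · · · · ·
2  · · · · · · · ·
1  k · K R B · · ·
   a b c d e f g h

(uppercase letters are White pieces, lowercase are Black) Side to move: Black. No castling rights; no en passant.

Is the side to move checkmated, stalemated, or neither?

Black to move; black king on a1.
In check: no.
King squares — b1: attacked by Kc1; a2: attacked by Nb4; b2: attacked by Kc1.
Legal moves for Black: none.
Not in check and no legal moves → stalemate.

stalemate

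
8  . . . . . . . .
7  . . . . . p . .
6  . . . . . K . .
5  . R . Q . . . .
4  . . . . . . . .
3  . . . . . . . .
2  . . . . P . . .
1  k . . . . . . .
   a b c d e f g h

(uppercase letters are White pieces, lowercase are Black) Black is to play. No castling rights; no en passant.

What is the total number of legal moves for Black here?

0

Black to move; king on a1.
In check: no.
Legal moves: none.
Count: 0.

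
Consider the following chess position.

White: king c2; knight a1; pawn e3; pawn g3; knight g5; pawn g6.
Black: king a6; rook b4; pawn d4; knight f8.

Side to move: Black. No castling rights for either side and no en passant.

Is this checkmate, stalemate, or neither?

Black to move; black king on a6.
In check: no.
Legal moves for Black include: Nh7, Nd7, Nxg6, Ne6, Kb7, Ka7, Kb6, Kb5, Ka5, Rb8, Rb7, Rb6, Rb5, Rc4+, Ra4, Rb3, Rb2+, Rb1, ... (list truncated; more exist).
Black has legal moves and is not in check → neither.

neither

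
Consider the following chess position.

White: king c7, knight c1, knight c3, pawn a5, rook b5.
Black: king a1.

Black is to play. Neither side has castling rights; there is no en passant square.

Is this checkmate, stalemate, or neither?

stalemate

Black to move; black king on a1.
In check: no.
King squares — b1: attacked by Nc3; a2: attacked by Nc1; b2: attacked by Rb5.
Legal moves for Black: none.
Not in check and no legal moves → stalemate.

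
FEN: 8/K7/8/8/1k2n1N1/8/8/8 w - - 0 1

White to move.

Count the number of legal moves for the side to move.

White to move; king on a7.
In check: no.
Legal moves: Kb8, Ka8, Kb7, Kb6, Ka6, Nh6, Nf6, Ne5, Ne3, Nh2, Nf2.
Count: 11.

11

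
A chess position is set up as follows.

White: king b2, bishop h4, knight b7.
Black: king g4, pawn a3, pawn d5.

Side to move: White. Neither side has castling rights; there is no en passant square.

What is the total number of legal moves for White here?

8

White to move; king on b2.
In check: yes, from the black pawn on a3.
Legal moves: Kc3, Kb3, Kxa3, Kc2, Ka2, Kc1, Kb1, Ka1.
Count: 8.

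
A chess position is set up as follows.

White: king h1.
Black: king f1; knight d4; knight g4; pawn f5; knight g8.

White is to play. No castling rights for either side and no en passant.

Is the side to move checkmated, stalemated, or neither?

stalemate

White to move; white king on h1.
In check: no.
King squares — g1: attacked by Kf1; g2: attacked by Kf1; h2: attacked by Ng4.
Legal moves for White: none.
Not in check and no legal moves → stalemate.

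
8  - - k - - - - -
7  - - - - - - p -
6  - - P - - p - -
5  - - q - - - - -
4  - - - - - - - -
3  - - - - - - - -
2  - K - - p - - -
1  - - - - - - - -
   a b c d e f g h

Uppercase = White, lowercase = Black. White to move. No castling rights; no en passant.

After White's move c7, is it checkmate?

no

After c7: black king on c8; in check: no.
Black is not in check, so this cannot be checkmate.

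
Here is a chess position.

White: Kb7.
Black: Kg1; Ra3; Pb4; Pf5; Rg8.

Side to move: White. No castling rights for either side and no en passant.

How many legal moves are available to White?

White to move; king on b7.
In check: no.
Legal moves: Kc7, Kc6, Kb6.
Count: 3.

3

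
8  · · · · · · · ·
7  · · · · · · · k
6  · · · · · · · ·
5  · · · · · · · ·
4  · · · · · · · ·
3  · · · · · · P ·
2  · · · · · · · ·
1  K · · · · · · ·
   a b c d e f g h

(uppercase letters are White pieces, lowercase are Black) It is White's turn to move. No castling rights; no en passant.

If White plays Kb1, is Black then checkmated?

After Kb1: black king on h7; in check: no.
Black is not in check, so this cannot be checkmate.

no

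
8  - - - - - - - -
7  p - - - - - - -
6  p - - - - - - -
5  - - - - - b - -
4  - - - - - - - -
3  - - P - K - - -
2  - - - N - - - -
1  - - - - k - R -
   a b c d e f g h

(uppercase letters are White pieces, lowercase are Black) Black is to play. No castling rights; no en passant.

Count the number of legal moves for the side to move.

Black to move; king on e1.
In check: yes, from the white rook on g1.
Legal moves: none.
Count: 0.

0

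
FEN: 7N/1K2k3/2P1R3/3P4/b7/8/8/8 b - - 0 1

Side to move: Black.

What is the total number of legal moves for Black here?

Black to move; king on e7.
In check: yes, from the white rook on e6.
Legal moves: Kf8, Kd8.
Count: 2.

2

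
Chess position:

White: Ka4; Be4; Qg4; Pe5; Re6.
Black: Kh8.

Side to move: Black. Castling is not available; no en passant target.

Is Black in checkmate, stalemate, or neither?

stalemate

Black to move; black king on h8.
In check: no.
King squares — g7: attacked by Qg4; h7: attacked by Be4; g8: attacked by Qg4.
Legal moves for Black: none.
Not in check and no legal moves → stalemate.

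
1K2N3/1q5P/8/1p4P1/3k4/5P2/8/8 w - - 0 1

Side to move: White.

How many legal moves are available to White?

White to move; king on b8.
In check: yes, from the black queen on b7.
Legal moves: Kxb7.
Count: 1.

1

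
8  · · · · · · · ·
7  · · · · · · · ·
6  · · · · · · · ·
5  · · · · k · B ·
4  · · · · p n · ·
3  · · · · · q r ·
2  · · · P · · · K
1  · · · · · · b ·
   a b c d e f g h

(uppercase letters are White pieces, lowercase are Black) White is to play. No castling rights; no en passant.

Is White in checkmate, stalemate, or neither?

White to move; white king on h2.
In check: yes, from the black bishop on g1.
King squares — g1: attacked by Rg3; h1: attacked by Qf3; g2: attacked by Qf3; g3: attacked by Qf3; h3: attacked by Rg3.
Legal moves for White: none.
In check with no legal moves → checkmate.

checkmate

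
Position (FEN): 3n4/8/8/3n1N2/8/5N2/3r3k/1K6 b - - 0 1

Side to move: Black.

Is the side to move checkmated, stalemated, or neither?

neither

Black to move; black king on h2.
In check: yes, from the white knight on f3.
King squares — g1: attacked by Nf3; h1: available; g2: available; g3: attacked by Nf5; h3: available.
Legal moves for Black: Kh3, Kg2, Kh1.
Black is in check but has 3 legal moves → neither.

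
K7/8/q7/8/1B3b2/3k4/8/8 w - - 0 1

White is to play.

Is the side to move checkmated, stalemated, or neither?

White to move; white king on a8.
In check: yes, from the black queen on a6.
King squares — a7: attacked by Qa6; b7: attacked by Qa6; b8: attacked by Bf4.
Legal moves for White: none.
In check with no legal moves → checkmate.

checkmate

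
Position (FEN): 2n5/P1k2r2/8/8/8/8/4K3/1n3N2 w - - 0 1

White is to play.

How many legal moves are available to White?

12

White to move; king on e2.
In check: no.
Legal moves: Ke3, Kd3, Ke1, Kd1, Ng3, Ne3, Nh2, Nd2, a8=Q, a8=R, a8=B, a8=N+.
Count: 12.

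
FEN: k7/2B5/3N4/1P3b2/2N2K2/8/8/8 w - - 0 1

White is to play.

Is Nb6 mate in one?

no

After Nb6: black king on a8; in check: yes, from the white knight on b6.
Black has 1 legal reply: Ka7.
In check but a legal move exists → not checkmate.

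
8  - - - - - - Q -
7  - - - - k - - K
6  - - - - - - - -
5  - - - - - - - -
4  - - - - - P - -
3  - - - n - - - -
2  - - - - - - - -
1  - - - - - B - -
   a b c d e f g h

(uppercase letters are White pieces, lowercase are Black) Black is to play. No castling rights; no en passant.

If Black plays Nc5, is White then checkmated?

no

After Nc5: white king on h7; in check: no.
White is not in check, so this cannot be checkmate.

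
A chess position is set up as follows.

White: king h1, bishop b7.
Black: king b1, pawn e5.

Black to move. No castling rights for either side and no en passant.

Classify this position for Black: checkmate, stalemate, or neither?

neither

Black to move; black king on b1.
In check: no.
Legal moves for Black: Kc2, Kb2, Ka2, Kc1, Ka1, e4.
Black has 6 legal moves and is not in check → neither.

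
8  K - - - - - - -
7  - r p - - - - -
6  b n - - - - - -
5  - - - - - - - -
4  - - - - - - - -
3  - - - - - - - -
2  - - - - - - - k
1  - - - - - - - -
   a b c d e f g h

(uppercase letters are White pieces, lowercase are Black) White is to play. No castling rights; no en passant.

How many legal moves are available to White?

White to move; king on a8.
In check: yes, from the black knight on b6.
Legal moves: none.
Count: 0.

0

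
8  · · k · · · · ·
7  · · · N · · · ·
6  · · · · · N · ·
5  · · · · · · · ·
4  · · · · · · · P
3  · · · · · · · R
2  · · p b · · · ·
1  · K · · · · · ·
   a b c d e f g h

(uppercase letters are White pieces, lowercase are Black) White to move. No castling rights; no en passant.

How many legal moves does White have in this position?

White to move; king on b1.
In check: yes, from the black pawn on c2.
Legal moves: Kxc2, Kb2, Ka2, Ka1.
Count: 4.

4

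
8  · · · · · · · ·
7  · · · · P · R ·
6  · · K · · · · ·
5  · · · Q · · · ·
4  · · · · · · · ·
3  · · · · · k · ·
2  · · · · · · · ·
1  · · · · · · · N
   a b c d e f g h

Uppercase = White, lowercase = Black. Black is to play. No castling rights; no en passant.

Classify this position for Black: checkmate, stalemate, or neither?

Black to move; black king on f3.
In check: yes, from the white queen on d5.
King squares — e2: available; f2: attacked by Nh1; g2: attacked by Qd5; e3: available; g3: attacked by Nh1; e4: attacked by Qd5; f4: available; g4: attacked by Rg7.
Legal moves for Black: Kf4, Ke3, Ke2.
Black is in check but has 3 legal moves → neither.

neither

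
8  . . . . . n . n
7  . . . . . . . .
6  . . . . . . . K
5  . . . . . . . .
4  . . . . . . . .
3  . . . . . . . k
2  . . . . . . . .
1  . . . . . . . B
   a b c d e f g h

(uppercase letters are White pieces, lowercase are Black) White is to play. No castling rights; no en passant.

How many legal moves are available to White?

White to move; king on h6.
In check: no.
Legal moves: Kg7, Kh5, Kg5, Ba8, Bb7, Bc6, Bd5, Be4, Bf3, Bg2+.
Count: 10.

10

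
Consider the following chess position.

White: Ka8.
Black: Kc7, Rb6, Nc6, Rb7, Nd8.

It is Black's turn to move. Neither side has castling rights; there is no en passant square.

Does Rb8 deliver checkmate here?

After Rb8: white king on a8; in check: yes, from the black rook on b8.
King squares — a7: attacked by Nc6; b7: attacked by Rb6; b8: attacked by Rb6.
White has no legal moves → checkmate.

yes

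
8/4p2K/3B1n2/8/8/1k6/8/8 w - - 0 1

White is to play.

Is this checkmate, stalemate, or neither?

neither

White to move; white king on h7.
In check: yes, from the black knight on f6.
King squares — g6: available; h6: available; g7: available; g8: attacked by Nf6; h8: available.
Legal moves for White: Kh8, Kg7, Kh6, Kg6.
White is in check but has 4 legal moves → neither.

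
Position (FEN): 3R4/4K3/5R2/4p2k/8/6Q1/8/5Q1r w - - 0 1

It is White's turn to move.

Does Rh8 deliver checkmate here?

yes

After Rh8: black king on h5; in check: yes, from the white rook on h8.
King squares — g4: attacked by Qg3; h4: attacked by Qg3; g5: attacked by Qg3; g6: attacked by Qg3; h6: attacked by Rf6.
Black has no legal moves → checkmate.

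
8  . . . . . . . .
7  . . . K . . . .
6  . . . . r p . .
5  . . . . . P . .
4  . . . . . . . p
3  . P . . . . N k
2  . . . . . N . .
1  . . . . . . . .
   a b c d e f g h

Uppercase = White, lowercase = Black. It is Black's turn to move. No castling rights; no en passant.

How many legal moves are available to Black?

3

Black to move; king on h3.
In check: yes, from the white knight on f2.
Legal moves: Kxg3, Kh2, Kg2.
Count: 3.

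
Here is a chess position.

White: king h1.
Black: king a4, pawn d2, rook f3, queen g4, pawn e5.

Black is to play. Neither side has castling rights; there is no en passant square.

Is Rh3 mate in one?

After Rh3: white king on h1; in check: yes, from the black rook on h3.
King squares — g1: attacked by Qg4; g2: attacked by Qg4; h2: attacked by Rh3.
White has no legal moves → checkmate.

yes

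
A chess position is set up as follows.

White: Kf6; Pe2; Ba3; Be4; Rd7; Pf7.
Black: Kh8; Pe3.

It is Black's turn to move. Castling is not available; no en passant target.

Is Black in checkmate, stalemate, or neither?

stalemate

Black to move; black king on h8.
In check: no.
King squares — g7: attacked by Kf6; h7: attacked by Be4; g8: attacked by Pf7.
Legal moves for Black: none.
Not in check and no legal moves → stalemate.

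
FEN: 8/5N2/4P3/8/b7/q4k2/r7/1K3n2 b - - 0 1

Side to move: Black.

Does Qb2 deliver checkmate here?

After Qb2: white king on b1; in check: yes, from the black queen on b2.
King squares — a1: attacked by Ra2; c1: attacked by Qb2; a2: attacked by Qb2; b2: attacked by Ra2; c2: attacked by Qb2.
White has no legal moves → checkmate.

yes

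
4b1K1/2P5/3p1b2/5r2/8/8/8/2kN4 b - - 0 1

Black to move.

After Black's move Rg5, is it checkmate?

After Rg5: white king on g8; in check: yes, from the black rook on g5.
White has 2 legal replies: Kf8, Kh7.
In check but a legal move exists → not checkmate.

no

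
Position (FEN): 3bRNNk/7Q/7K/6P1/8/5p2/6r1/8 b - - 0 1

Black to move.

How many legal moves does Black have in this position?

0

Black to move; king on h8.
In check: yes, from the white queen on h7.
Legal moves: none.
Count: 0.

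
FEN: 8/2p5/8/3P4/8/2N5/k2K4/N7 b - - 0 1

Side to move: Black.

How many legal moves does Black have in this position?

Black to move; king on a2.
In check: yes, from the white knight on c3.
Legal moves: Ka3, Kb2, Kxa1.
Count: 3.

3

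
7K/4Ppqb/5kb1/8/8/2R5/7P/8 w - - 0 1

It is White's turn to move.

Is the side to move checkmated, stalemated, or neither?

White to move; white king on h8.
In check: yes, from the black queen on g7.
King squares — g7: attacked by Kf6; h7: attacked by Bg6; g8: attacked by Qg7.
Legal moves for White: none.
In check with no legal moves → checkmate.

checkmate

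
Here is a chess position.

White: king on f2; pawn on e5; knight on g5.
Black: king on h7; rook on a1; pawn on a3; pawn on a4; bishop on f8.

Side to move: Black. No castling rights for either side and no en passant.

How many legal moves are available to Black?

5

Black to move; king on h7.
In check: yes, from the white knight on g5.
Legal moves: Kh8, Kg8, Kg7, Kh6, Kg6.
Count: 5.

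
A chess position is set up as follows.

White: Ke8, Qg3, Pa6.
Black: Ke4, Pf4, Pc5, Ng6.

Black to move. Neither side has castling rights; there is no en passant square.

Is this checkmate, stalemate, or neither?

Black to move; black king on e4.
In check: no.
Legal moves for Black: Nh8, Nf8, Ne7, Ne5, Nh4, Kf5, Ke5, Kd5, Kd4, fxg3, c4, f3.
Black has 12 legal moves and is not in check → neither.

neither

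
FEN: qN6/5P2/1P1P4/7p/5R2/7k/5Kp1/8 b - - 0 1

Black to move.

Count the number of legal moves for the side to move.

Black to move; king on h3.
In check: no.
Legal moves: Qxb8, Qb7, Qa7, Qc6, Qa6, Qd5, Qa5, Qe4, Qa4, Qf3+, Qa3, Qa2+, Qa1, Kh2, h4, g1=Q+, g1=R, g1=B+, g1=N.
Count: 19.

19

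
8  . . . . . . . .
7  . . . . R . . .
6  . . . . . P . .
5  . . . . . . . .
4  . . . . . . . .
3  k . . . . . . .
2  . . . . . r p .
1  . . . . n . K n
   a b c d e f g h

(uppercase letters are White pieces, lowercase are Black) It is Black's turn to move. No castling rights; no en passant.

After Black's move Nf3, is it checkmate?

After Nf3: white king on g1; in check: yes, from the black knight on f3.
King squares — f1: attacked by Rf2; h1: attacked by Pg2; f2: attacked by Nh1; g2: attacked by Rf2; h2: attacked by Nf3.
White has no legal moves → checkmate.

yes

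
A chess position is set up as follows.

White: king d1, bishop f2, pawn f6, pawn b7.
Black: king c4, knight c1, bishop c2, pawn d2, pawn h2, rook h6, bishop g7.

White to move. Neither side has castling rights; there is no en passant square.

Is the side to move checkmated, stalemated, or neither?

White to move; white king on d1.
In check: yes, from the black bishop on c2.
King squares — c1: attacked by Pd2; e1: attacked by Pd2; c2: available; d2: available; e2: attacked by Nc1.
Legal moves for White: Kxd2, Kxc2.
White is in check but has 2 legal moves → neither.

neither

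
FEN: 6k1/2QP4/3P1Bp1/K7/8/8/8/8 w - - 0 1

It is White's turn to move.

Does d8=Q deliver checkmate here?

After d8=Q: black king on g8; in check: yes, from the white queen on d8.
King squares — f7: attacked by Qc7; g7: attacked by Bf6; h7: attacked by Qc7; f8: attacked by Qd8; h8: attacked by Bf6.
Black has no legal moves → checkmate.

yes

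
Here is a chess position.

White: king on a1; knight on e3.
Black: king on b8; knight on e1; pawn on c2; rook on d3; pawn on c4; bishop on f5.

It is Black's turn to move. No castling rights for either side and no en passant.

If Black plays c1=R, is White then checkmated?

no

After c1=R: white king on a1; in check: yes, from the black rook on c1.
White has 2 legal replies: Kb2, Ka2.
In check but a legal move exists → not checkmate.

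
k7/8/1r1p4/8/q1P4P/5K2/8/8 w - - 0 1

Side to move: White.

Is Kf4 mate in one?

After Kf4: black king on a8; in check: no.
Black is not in check, so this cannot be checkmate.

no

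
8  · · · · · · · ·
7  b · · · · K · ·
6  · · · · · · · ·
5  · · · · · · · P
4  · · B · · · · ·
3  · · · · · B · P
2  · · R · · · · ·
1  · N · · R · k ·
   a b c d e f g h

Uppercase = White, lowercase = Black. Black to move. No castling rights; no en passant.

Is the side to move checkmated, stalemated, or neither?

Black to move; black king on g1.
In check: yes, from the white rook on e1.
King squares — f1: attacked by Re1; h1: attacked by Re1; f2: attacked by Rc2; g2: attacked by Rc2; h2: attacked by Rc2.
Legal moves for Black: none.
In check with no legal moves → checkmate.

checkmate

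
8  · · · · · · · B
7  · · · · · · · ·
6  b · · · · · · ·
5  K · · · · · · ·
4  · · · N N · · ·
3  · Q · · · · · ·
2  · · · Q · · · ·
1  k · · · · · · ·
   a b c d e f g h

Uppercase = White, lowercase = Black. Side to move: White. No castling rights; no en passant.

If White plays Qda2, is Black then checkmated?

After Qda2: black king on a1; in check: yes, from the white queen on a2.
King squares — b1: attacked by Qa2; a2: attacked by Qb3; b2: attacked by Qa2.
Black has no legal moves → checkmate.

yes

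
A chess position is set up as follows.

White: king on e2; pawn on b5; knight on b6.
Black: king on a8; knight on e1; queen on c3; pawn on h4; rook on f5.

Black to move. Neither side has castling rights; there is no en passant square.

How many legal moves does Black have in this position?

Black to move; king on a8.
In check: yes, from the white knight on b6.
Legal moves: Kb8, Kb7, Ka7.
Count: 3.

3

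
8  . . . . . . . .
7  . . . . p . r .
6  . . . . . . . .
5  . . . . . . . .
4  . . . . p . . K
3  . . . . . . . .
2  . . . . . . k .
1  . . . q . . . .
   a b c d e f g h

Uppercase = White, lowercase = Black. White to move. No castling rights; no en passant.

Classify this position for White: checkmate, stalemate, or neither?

White to move; white king on h4.
In check: no.
King squares — g3: attacked by Kg2; h3: attacked by Kg2; g4: attacked by Qd1; g5: attacked by Rg7; h5: attacked by Qd1.
Legal moves for White: none.
Not in check and no legal moves → stalemate.

stalemate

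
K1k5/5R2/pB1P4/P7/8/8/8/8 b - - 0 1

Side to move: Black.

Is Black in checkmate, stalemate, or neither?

Black to move; black king on c8.
In check: no.
King squares — b7: attacked by Rf7; c7: attacked by Bb6; d7: attacked by Rf7; b8: attacked by Ka8; d8: attacked by Bb6.
Legal moves for Black: none.
Not in check and no legal moves → stalemate.

stalemate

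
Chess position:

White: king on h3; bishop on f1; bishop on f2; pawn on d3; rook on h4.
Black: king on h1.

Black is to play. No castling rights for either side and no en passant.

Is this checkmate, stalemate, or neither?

stalemate

Black to move; black king on h1.
In check: no.
King squares — g1: attacked by Bf2; g2: attacked by Bf1; h2: attacked by Kh3.
Legal moves for Black: none.
Not in check and no legal moves → stalemate.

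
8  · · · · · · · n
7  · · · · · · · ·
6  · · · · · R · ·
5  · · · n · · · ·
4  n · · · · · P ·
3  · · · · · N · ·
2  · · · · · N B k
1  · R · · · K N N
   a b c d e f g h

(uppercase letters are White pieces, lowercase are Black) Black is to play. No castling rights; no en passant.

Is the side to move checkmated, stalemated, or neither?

checkmate

Black to move; black king on h2.
In check: yes, from the white knight on f3.
King squares — g1: attacked by Kf1; h1: attacked by Nf2; g2: attacked by Kf1; g3: attacked by Nh1; h3: attacked by Ng1.
Legal moves for Black: none.
In check with no legal moves → checkmate.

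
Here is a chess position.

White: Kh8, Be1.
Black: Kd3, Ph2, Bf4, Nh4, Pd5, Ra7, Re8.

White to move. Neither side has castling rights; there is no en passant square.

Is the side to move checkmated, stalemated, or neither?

checkmate

White to move; white king on h8.
In check: yes, from the black rook on e8.
King squares — g7: attacked by Ra7; h7: attacked by Ra7; g8: attacked by Re8.
Legal moves for White: none.
In check with no legal moves → checkmate.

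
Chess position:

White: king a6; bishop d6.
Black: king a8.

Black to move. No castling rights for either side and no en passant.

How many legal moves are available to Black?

0

Black to move; king on a8.
In check: no.
Legal moves: none.
Count: 0.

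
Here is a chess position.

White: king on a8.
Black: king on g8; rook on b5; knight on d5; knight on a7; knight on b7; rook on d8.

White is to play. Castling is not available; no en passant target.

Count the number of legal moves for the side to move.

White to move; king on a8.
In check: yes, from the black rook on d8.
Legal moves: Kxa7.
Count: 1.

1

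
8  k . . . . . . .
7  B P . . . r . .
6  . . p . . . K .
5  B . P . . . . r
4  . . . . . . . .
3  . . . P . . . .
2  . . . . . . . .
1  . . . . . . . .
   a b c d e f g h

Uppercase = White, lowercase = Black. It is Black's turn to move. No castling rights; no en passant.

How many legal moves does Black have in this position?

Black to move; king on a8.
In check: yes, from the white pawn on b7.
Legal moves: Kxb7, Kxa7, Rxb7.
Count: 3.

3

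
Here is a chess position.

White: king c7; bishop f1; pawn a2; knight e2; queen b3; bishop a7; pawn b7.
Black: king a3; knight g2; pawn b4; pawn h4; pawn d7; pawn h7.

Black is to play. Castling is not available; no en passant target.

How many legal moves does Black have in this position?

Black to move; king on a3.
In check: yes, from the white queen on b3.
Legal moves: none.
Count: 0.

0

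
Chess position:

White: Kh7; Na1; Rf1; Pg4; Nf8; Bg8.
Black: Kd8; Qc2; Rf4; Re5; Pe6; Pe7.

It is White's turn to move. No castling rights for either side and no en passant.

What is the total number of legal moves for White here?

5

White to move; king on h7.
In check: yes, from the black queen on c2.
Legal moves: Kh8, Kg7, Kh6, Ng6, Nxc2.
Count: 5.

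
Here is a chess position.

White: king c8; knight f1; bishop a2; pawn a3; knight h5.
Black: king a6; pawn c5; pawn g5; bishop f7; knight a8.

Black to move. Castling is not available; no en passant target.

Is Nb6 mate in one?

no

After Nb6: white king on c8; in check: yes, from the black knight on b6.
White has 3 legal replies: Kd8, Kb8, Kc7.
In check but a legal move exists → not checkmate.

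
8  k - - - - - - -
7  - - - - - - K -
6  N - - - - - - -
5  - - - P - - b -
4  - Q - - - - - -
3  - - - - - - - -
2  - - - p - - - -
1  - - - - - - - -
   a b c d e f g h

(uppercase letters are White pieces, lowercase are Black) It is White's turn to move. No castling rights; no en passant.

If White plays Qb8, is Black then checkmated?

After Qb8: black king on a8; in check: yes, from the white queen on b8.
King squares — a7: attacked by Qb8; b7: attacked by Qb8; b8: attacked by Na6.
Black has no legal moves → checkmate.

yes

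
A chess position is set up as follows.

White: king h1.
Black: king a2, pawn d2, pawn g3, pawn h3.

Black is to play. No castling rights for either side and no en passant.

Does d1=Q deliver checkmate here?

yes

After d1=Q: white king on h1; in check: yes, from the black queen on d1.
King squares — g1: attacked by Qd1; g2: attacked by Ph3; h2: attacked by Pg3.
White has no legal moves → checkmate.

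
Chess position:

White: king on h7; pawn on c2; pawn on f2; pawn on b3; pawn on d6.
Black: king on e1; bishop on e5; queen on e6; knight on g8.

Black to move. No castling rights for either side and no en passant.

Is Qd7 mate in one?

no

After Qd7: white king on h7; in check: yes, from the black queen on d7.
White has 2 legal replies: Kxg8, Kg6.
In check but a legal move exists → not checkmate.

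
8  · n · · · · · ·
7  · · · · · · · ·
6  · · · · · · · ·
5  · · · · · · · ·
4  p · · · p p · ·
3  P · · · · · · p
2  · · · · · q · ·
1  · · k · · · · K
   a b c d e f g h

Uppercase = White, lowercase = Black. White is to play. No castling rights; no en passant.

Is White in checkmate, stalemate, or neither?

White to move; white king on h1.
In check: no.
King squares — g1: attacked by Qf2; g2: attacked by Qf2; h2: attacked by Qf2.
Legal moves for White: none.
Not in check and no legal moves → stalemate.

stalemate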